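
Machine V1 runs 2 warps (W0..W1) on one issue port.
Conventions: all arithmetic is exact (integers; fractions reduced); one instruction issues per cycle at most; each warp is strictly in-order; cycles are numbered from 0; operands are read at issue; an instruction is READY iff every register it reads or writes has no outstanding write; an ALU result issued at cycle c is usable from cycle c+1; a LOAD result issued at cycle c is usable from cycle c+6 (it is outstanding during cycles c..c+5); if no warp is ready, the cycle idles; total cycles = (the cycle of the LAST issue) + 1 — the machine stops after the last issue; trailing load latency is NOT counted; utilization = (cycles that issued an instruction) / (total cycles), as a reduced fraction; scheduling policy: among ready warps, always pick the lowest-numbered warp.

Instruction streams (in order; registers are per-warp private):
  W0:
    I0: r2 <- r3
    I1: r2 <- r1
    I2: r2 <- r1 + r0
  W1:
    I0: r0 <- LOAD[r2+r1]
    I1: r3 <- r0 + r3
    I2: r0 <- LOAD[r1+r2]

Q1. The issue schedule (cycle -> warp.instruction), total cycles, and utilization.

cycle 0: W0.I0
cycle 1: W0.I1
cycle 2: W0.I2
cycle 3: W1.I0
cycle 4: idle
cycle 5: idle
cycle 6: idle
cycle 7: idle
cycle 8: idle
cycle 9: W1.I1
cycle 10: W1.I2

Answer: 11 cycles, utilization 6/11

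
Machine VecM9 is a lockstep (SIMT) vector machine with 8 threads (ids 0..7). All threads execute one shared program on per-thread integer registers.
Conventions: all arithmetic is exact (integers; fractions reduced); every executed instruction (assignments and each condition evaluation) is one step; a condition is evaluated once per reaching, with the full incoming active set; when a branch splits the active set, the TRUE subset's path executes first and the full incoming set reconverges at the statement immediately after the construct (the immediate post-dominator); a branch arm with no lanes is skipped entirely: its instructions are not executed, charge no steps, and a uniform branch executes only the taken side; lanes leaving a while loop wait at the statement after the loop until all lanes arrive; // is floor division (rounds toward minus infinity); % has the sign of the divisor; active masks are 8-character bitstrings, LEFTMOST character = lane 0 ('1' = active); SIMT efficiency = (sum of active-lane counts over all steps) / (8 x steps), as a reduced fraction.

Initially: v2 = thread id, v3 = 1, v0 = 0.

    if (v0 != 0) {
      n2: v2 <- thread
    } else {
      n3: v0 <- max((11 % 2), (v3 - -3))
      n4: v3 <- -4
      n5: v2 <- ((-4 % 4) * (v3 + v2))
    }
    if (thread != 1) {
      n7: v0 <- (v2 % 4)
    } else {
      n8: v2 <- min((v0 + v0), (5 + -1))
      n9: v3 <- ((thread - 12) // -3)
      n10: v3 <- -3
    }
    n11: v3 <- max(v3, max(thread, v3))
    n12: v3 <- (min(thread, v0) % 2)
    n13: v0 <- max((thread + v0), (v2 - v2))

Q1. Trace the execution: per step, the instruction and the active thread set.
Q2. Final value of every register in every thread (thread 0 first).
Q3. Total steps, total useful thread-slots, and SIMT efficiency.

step 0: eval (v0 != 0)               11111111
step 1: v0 <- max((11 % 2), (v3 - -3)) 11111111
step 2: v3 <- -4                     11111111
step 3: v2 <- ((-4 % 4) * (v3 + v2)) 11111111
step 4: eval (thread != 1)           11111111
step 5: v0 <- (v2 % 4)               10111111
step 6: v2 <- min((v0 + v0), (5 + -1)) 01000000
step 7: v3 <- ((thread - 12) // -3)  01000000
step 8: v3 <- -3                     01000000
step 9: v3 <- max(v3, max(thread, v3)) 11111111
step 10: v3 <- (min(thread, v0) % 2)  11111111
step 11: v0 <- max((thread + v0), (v2 - v2)) 11111111

Answer: 12 steps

v2: 0,4,0,0,0,0,0,0
v3: 0,1,0,0,0,0,0,0
v0: 0,5,2,3,4,5,6,7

steps = 12; useful = 74; efficiency = 74/96 = 37/48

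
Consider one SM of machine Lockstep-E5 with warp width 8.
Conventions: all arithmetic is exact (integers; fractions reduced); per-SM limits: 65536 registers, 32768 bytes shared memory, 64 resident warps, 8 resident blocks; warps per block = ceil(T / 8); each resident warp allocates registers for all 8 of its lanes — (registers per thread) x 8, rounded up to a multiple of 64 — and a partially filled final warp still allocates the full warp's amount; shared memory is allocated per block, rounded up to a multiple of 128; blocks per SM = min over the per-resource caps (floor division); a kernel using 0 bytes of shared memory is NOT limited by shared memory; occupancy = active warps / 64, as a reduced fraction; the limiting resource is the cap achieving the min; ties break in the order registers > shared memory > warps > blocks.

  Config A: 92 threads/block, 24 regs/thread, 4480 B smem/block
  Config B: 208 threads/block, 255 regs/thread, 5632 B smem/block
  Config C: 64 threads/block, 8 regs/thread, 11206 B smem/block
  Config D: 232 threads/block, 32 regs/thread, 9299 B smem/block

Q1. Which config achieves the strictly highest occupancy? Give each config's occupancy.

occupancies: A 15/16, B 13/32, C 1/4, D 29/32

Answer: A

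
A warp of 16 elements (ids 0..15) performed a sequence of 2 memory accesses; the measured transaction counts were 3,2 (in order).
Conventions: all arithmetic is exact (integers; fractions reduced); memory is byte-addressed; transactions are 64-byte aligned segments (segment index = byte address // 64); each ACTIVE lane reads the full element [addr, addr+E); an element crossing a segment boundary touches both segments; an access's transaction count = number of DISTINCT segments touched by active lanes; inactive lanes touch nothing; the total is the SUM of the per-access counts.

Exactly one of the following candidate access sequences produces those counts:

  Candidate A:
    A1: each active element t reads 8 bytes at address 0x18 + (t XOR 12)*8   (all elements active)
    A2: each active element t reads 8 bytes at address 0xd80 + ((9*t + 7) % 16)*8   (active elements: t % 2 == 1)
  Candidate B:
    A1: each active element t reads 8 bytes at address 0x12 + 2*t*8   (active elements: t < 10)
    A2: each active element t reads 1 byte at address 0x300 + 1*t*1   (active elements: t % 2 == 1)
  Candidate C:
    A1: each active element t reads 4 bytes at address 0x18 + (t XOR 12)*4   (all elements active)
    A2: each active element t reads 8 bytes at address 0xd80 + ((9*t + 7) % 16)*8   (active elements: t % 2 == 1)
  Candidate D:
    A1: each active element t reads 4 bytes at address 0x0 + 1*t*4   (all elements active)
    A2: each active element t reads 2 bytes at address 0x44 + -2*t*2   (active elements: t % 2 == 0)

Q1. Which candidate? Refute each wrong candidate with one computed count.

B: A2 gives 1 transaction, not 2
C: A1 gives 2 transactions, not 3
D: A1 gives 1 transaction, not 3
A: all counts match (3,2)

Answer: A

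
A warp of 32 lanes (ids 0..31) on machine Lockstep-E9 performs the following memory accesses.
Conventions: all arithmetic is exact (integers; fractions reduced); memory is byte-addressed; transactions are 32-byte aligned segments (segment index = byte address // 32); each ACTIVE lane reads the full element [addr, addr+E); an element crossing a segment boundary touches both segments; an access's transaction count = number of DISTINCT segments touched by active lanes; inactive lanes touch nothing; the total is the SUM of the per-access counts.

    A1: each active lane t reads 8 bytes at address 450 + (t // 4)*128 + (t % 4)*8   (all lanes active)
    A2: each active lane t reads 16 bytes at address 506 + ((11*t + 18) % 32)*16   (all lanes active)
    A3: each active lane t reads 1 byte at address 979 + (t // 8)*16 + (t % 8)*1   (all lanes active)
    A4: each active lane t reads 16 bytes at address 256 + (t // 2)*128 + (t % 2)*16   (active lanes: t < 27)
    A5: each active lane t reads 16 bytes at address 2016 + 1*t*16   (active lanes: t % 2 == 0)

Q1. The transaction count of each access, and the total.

A1: 16 transactions
A2: 17 transactions
A3: 3 transactions
A4: 14 transactions
A5: 16 transactions

Answer: 16,17,3,14,16; total 66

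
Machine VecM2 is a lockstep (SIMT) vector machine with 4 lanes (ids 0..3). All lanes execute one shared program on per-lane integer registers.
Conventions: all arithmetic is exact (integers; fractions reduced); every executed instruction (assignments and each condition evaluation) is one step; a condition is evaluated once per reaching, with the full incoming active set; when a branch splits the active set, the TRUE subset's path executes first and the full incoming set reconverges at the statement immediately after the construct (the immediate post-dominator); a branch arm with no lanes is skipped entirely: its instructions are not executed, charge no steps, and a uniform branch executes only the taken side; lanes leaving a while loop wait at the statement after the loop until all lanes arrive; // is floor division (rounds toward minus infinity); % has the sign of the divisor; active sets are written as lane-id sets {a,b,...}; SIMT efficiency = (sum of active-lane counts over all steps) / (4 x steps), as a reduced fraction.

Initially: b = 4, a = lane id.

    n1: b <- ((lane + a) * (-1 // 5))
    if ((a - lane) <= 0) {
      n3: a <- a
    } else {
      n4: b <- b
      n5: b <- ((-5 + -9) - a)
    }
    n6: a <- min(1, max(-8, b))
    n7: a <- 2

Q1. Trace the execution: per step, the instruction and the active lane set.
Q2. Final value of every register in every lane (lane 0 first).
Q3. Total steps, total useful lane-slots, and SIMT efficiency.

step 0: b <- ((lane + a) * (-1 // 5)) {0,1,2,3}
step 1: eval ((a - lane) <= 0)       {0,1,2,3}
step 2: a <- a                       {0,1,2,3}
step 3: a <- min(1, max(-8, b))      {0,1,2,3}
step 4: a <- 2                       {0,1,2,3}

Answer: 5 steps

b: 0,-2,-4,-6
a: 2,2,2,2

steps = 5; useful = 20; efficiency = 20/20 = 1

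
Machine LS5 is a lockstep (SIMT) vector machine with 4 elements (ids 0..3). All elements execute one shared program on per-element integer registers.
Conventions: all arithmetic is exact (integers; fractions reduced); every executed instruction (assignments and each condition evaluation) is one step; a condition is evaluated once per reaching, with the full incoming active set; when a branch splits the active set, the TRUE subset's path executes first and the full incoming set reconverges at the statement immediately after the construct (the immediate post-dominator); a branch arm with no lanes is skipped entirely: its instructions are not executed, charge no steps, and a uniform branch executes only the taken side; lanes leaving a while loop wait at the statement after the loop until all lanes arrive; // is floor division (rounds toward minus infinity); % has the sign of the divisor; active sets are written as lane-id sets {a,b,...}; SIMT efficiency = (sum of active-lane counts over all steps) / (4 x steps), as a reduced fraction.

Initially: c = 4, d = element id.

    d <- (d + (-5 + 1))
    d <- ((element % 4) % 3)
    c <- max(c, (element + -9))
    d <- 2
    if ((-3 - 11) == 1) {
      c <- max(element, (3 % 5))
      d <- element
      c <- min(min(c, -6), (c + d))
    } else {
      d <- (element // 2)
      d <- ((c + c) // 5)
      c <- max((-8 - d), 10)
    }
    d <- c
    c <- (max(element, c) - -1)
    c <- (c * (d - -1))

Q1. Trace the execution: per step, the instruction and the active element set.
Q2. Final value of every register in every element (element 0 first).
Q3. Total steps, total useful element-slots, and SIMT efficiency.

step 0: d <- (d + (-5 + 1))          {0,1,2,3}
step 1: d <- ((element % 4) % 3)     {0,1,2,3}
step 2: c <- max(c, (element + -9))  {0,1,2,3}
step 3: d <- 2                       {0,1,2,3}
step 4: eval ((-3 - 11) == 1)        {0,1,2,3}
step 5: d <- (element // 2)          {0,1,2,3}
step 6: d <- ((c + c) // 5)          {0,1,2,3}
step 7: c <- max((-8 - d), 10)       {0,1,2,3}
step 8: d <- c                       {0,1,2,3}
step 9: c <- (max(element, c) - -1)  {0,1,2,3}
step 10: c <- (c * (d - -1))          {0,1,2,3}

Answer: 11 steps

c: 121,121,121,121
d: 10,10,10,10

steps = 11; useful = 44; efficiency = 44/44 = 1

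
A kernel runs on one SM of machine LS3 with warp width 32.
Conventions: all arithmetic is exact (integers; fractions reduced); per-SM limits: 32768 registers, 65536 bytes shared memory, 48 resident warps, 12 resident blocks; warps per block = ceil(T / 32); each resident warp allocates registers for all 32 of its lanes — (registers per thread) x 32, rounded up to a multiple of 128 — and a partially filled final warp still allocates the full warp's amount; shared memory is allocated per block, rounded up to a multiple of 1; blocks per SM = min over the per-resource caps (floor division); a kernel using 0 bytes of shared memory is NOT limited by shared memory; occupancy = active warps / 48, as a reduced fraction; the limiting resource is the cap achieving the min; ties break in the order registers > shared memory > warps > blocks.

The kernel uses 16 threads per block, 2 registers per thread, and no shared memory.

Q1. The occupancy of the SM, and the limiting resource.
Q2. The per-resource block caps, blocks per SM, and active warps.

Answer: occupancy 1/4, limited by blocks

registers: 256 blocks
shared memory: no limit (kernel uses none)
warps: 48 blocks
blocks: 12 blocks

Answer: 12 blocks, 12 active warps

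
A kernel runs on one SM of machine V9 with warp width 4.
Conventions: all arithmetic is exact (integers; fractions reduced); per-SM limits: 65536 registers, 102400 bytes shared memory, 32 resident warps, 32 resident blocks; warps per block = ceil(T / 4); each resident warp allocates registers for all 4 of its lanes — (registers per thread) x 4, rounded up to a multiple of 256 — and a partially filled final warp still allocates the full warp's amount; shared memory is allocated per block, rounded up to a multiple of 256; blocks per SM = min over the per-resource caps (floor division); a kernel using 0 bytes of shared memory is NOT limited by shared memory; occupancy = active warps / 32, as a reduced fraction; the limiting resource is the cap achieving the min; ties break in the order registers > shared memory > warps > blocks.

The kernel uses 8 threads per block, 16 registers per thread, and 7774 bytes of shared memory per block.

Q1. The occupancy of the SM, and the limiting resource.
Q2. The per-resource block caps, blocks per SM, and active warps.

Answer: occupancy 3/4, limited by shared memory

registers: 128 blocks
shared memory: 12 blocks
warps: 16 blocks
blocks: 32 blocks

Answer: 12 blocks, 24 active warps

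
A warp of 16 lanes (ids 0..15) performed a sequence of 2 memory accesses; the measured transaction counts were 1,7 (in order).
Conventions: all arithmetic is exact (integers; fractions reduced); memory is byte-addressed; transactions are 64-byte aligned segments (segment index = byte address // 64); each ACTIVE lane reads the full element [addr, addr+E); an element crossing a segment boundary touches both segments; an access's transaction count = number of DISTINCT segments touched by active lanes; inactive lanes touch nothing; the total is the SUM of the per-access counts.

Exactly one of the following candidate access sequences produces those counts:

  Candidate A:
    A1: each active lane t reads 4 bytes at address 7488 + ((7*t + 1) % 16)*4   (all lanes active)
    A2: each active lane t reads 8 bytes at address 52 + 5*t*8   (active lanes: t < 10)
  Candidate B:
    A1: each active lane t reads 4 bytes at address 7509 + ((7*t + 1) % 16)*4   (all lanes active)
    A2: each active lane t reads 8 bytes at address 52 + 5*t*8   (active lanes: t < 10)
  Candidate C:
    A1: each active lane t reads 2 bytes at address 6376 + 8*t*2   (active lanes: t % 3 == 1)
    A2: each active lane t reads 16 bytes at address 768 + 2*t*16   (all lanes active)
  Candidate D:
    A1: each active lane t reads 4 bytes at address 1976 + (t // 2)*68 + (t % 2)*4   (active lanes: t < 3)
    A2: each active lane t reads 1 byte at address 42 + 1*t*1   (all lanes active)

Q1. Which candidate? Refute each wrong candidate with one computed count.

B: A1 gives 2 transactions, not 1
C: A1 gives 4 transactions, not 1
D: A1 gives 2 transactions, not 1
A: all counts match (1,7)

Answer: A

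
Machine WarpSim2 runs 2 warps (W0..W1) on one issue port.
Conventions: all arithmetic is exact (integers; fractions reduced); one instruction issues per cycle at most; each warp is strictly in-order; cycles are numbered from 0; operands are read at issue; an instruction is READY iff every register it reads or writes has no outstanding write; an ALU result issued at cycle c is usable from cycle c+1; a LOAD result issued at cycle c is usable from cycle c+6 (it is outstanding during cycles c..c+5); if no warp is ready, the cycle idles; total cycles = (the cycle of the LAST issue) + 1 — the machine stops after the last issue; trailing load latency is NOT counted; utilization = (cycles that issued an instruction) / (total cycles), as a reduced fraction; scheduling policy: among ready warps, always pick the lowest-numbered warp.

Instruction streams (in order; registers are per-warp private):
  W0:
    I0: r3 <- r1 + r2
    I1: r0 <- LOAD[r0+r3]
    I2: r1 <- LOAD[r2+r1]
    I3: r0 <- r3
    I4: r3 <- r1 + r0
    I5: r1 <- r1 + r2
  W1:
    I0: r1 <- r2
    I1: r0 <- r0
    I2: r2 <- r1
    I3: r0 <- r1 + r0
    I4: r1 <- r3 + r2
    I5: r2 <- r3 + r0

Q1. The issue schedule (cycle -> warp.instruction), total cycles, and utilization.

cycle 0: W0.I0
cycle 1: W0.I1
cycle 2: W0.I2
cycle 3: W1.I0
cycle 4: W1.I1
cycle 5: W1.I2
cycle 6: W1.I3
cycle 7: W0.I3
cycle 8: W0.I4
cycle 9: W0.I5
cycle 10: W1.I4
cycle 11: W1.I5

Answer: 12 cycles, utilization 1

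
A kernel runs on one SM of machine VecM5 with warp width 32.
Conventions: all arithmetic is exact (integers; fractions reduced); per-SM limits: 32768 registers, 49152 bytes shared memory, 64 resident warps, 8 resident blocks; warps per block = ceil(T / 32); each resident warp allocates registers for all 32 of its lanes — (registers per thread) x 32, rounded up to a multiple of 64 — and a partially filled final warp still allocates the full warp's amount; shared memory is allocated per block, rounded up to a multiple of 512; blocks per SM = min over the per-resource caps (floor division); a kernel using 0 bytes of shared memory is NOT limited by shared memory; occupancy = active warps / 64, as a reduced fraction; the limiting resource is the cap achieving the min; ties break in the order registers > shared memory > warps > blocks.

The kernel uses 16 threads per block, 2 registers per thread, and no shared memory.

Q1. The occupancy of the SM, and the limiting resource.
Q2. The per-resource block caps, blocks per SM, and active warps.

Answer: occupancy 1/8, limited by blocks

registers: 512 blocks
shared memory: no limit (kernel uses none)
warps: 64 blocks
blocks: 8 blocks

Answer: 8 blocks, 8 active warps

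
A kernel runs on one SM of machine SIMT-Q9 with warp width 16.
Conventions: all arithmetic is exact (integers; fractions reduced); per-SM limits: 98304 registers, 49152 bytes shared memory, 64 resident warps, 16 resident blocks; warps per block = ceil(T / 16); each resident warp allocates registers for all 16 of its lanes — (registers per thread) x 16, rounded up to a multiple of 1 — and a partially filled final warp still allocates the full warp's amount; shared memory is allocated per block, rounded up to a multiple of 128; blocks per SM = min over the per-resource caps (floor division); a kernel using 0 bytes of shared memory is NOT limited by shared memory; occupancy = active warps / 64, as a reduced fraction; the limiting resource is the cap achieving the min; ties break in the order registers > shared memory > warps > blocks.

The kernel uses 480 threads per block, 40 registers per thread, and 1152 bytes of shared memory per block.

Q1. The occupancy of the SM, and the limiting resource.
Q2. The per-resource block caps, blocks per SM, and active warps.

Answer: occupancy 15/16, limited by warps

registers: 5 blocks
shared memory: 42 blocks
warps: 2 blocks
blocks: 16 blocks

Answer: 2 blocks, 60 active warps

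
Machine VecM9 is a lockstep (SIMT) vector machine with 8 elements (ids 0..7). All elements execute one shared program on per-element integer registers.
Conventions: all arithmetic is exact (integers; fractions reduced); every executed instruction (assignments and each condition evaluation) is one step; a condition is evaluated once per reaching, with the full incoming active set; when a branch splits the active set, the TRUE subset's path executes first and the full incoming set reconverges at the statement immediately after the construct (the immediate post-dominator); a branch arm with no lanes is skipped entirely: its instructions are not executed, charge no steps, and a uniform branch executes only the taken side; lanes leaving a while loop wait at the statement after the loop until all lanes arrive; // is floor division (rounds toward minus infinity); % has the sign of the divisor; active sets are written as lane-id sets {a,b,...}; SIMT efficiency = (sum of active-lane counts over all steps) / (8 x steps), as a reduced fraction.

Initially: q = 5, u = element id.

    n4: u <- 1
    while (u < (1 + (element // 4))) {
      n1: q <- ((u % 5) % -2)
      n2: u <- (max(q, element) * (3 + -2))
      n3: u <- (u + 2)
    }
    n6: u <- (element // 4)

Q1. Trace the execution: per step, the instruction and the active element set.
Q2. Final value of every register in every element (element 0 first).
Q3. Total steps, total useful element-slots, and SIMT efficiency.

step 0: u <- 1                       {0,1,2,3,4,5,6,7}
step 1: eval (u < (1 + (element // 4))) {0,1,2,3,4,5,6,7}
step 2: q <- ((u % 5) % -2)          {4,5,6,7}
step 3: u <- (max(q, element) * (3 + -2)) {4,5,6,7}
step 4: u <- (u + 2)                 {4,5,6,7}
step 5: eval (u < (1 + (element // 4))) {4,5,6,7}
step 6: u <- (element // 4)          {0,1,2,3,4,5,6,7}

Answer: 7 steps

q: 5,5,5,5,-1,-1,-1,-1
u: 0,0,0,0,1,1,1,1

steps = 7; useful = 40; efficiency = 40/56 = 5/7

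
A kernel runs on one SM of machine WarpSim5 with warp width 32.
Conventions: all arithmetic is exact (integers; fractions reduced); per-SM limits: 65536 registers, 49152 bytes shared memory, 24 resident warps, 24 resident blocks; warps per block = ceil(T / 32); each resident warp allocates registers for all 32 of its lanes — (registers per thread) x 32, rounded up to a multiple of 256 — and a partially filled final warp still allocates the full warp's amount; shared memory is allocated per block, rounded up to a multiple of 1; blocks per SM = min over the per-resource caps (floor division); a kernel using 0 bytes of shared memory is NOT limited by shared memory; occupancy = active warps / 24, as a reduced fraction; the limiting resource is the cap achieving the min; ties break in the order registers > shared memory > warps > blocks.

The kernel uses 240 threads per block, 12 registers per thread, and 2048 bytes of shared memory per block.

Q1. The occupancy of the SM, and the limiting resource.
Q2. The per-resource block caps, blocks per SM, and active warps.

Answer: occupancy 1, limited by warps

registers: 16 blocks
shared memory: 24 blocks
warps: 3 blocks
blocks: 24 blocks

Answer: 3 blocks, 24 active warps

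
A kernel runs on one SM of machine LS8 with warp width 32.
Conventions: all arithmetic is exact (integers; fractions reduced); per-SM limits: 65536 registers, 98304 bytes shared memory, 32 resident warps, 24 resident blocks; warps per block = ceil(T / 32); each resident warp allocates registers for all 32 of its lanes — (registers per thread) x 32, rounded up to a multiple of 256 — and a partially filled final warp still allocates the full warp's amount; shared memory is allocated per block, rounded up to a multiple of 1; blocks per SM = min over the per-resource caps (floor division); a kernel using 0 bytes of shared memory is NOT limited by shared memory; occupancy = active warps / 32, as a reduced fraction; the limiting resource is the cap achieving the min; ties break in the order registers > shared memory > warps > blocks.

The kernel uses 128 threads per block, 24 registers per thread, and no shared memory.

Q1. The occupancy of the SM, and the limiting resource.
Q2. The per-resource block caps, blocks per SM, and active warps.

Answer: occupancy 1, limited by warps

registers: 21 blocks
shared memory: no limit (kernel uses none)
warps: 8 blocks
blocks: 24 blocks

Answer: 8 blocks, 32 active warps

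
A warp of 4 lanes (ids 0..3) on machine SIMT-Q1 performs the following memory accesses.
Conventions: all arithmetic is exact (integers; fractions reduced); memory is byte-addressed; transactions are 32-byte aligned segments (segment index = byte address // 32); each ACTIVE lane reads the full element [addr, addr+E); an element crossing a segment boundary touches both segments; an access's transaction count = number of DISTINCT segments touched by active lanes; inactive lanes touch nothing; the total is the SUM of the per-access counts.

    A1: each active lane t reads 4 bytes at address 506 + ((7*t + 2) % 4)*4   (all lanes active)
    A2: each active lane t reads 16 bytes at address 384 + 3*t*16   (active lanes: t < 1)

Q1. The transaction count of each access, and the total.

A1: 2 transactions
A2: 1 transaction

Answer: 2,1; total 3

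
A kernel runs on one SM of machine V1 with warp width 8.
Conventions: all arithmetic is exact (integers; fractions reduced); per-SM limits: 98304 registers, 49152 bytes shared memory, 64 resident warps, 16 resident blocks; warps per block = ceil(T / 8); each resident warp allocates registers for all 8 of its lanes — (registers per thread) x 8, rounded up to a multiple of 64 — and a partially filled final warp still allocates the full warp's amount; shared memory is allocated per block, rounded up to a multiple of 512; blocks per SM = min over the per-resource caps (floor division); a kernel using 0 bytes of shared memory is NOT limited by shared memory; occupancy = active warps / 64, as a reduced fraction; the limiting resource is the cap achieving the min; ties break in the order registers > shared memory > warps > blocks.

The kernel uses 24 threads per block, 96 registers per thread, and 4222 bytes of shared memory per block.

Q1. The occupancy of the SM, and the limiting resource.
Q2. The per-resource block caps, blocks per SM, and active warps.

Answer: occupancy 15/32, limited by shared memory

registers: 42 blocks
shared memory: 10 blocks
warps: 21 blocks
blocks: 16 blocks

Answer: 10 blocks, 30 active warps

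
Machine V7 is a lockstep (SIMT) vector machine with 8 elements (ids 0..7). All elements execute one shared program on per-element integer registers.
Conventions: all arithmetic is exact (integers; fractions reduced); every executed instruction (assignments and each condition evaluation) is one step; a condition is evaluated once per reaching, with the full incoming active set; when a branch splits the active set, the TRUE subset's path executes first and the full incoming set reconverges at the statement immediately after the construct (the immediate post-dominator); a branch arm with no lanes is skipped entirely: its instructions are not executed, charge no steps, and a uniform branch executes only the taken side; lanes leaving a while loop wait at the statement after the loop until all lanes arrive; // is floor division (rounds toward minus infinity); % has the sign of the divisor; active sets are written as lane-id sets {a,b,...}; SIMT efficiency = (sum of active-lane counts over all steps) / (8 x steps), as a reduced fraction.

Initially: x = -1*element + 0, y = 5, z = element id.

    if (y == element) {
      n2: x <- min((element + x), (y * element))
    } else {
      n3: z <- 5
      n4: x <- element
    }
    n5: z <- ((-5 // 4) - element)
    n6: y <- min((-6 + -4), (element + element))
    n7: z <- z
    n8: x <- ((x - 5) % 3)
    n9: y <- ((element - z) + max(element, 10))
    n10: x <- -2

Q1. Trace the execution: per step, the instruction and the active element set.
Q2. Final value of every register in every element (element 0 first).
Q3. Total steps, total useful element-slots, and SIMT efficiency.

step 0: eval (y == element)          {0,1,2,3,4,5,6,7}
step 1: x <- min((element + x), (y * element)) {5}
step 2: z <- 5                       {0,1,2,3,4,6,7}
step 3: x <- element                 {0,1,2,3,4,6,7}
step 4: z <- ((-5 // 4) - element)   {0,1,2,3,4,5,6,7}
step 5: y <- min((-6 + -4), (element + element)) {0,1,2,3,4,5,6,7}
step 6: z <- z                       {0,1,2,3,4,5,6,7}
step 7: x <- ((x - 5) % 3)           {0,1,2,3,4,5,6,7}
step 8: y <- ((element - z) + max(element, 10)) {0,1,2,3,4,5,6,7}
step 9: x <- -2                      {0,1,2,3,4,5,6,7}

Answer: 10 steps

x: -2,-2,-2,-2,-2,-2,-2,-2
y: 12,14,16,18,20,22,24,26
z: -2,-3,-4,-5,-6,-7,-8,-9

steps = 10; useful = 71; efficiency = 71/80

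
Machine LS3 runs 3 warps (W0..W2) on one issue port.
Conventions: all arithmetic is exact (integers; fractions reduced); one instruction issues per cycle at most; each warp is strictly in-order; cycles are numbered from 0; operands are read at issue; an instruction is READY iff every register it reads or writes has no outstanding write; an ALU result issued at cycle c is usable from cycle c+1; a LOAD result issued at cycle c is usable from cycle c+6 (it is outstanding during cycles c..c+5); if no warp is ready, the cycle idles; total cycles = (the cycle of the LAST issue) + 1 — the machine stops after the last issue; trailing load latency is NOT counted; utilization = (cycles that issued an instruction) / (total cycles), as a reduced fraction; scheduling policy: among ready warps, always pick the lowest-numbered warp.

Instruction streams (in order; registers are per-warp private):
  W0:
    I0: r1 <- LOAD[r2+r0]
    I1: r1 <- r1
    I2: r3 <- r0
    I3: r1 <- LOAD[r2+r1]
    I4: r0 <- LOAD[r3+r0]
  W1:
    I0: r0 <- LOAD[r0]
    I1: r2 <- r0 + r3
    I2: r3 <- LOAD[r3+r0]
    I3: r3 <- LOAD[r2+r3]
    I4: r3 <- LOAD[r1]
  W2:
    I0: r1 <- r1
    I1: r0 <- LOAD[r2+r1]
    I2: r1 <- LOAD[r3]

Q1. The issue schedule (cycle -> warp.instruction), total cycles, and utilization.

cycle 0: W0.I0
cycle 1: W1.I0
cycle 2: W2.I0
cycle 3: W2.I1
cycle 4: W2.I2
cycle 5: idle
cycle 6: W0.I1
cycle 7: W0.I2
cycle 8: W0.I3
cycle 9: W0.I4
cycle 10: W1.I1
cycle 11: W1.I2
cycle 12: idle
cycle 13: idle
cycle 14: idle
cycle 15: idle
cycle 16: idle
cycle 17: W1.I3
cycle 18: idle
cycle 19: idle
cycle 20: idle
cycle 21: idle
cycle 22: idle
cycle 23: W1.I4

Answer: 24 cycles, utilization 13/24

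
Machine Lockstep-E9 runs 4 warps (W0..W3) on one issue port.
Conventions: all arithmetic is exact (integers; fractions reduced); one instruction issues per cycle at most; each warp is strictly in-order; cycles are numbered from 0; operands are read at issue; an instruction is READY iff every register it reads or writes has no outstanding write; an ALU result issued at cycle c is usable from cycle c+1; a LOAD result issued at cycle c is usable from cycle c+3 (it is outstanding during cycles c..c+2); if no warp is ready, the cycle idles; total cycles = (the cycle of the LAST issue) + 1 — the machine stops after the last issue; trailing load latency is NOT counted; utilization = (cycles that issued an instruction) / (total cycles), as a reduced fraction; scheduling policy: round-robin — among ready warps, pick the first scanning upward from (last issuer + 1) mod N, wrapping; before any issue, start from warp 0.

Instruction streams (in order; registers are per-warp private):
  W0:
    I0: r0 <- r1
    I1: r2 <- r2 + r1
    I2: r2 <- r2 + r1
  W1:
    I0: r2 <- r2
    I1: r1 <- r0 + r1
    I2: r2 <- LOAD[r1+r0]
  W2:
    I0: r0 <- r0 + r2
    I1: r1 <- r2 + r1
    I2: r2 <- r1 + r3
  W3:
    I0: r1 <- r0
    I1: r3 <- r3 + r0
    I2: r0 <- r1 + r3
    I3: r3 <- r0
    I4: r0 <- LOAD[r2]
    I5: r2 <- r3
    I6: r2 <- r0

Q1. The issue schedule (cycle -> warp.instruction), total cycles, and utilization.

cycle 0: W0.I0
cycle 1: W1.I0
cycle 2: W2.I0
cycle 3: W3.I0
cycle 4: W0.I1
cycle 5: W1.I1
cycle 6: W2.I1
cycle 7: W3.I1
cycle 8: W0.I2
cycle 9: W1.I2
cycle 10: W2.I2
cycle 11: W3.I2
cycle 12: W3.I3
cycle 13: W3.I4
cycle 14: W3.I5
cycle 15: idle
cycle 16: W3.I6

Answer: 17 cycles, utilization 16/17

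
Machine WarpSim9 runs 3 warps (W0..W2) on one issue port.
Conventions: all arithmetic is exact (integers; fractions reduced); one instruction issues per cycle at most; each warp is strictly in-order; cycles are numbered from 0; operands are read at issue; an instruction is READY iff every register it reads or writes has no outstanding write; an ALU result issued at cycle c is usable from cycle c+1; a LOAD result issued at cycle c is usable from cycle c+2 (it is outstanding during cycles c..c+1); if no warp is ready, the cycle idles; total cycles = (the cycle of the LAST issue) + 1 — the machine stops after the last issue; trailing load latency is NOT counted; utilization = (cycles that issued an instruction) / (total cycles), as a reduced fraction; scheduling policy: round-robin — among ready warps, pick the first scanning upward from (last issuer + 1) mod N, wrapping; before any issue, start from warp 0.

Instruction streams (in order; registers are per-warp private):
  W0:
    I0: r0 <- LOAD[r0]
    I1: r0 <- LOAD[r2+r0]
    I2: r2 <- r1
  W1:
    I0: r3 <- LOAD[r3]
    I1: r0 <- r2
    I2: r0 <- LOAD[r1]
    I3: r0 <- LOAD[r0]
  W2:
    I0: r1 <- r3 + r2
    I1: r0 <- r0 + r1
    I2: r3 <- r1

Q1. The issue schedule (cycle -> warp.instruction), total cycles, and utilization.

cycle 0: W0.I0
cycle 1: W1.I0
cycle 2: W2.I0
cycle 3: W0.I1
cycle 4: W1.I1
cycle 5: W2.I1
cycle 6: W0.I2
cycle 7: W1.I2
cycle 8: W2.I2
cycle 9: W1.I3

Answer: 10 cycles, utilization 1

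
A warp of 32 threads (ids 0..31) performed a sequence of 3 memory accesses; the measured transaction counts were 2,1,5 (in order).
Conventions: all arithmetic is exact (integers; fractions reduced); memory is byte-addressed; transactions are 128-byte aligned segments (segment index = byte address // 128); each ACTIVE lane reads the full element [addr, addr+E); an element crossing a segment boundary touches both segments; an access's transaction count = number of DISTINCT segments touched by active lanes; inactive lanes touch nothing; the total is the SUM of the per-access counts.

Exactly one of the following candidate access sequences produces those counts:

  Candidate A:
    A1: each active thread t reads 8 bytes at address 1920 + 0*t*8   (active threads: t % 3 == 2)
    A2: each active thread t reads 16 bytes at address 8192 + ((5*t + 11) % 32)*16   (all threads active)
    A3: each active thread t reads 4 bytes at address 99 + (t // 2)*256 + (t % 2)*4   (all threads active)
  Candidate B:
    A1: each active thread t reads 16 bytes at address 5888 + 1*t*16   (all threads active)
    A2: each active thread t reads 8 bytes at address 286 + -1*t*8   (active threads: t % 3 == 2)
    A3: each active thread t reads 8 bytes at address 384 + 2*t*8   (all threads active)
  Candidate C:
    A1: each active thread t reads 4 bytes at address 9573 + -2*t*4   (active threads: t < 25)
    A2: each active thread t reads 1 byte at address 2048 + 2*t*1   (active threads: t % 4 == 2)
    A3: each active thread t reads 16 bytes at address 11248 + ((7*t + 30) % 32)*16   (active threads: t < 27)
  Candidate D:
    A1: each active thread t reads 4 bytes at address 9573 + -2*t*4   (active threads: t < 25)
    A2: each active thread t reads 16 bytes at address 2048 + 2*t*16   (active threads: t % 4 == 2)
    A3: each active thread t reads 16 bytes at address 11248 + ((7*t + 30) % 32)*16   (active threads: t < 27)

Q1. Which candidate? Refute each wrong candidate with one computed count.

A: A1 gives 1 transaction, not 2
B: A1 gives 4 transactions, not 2
D: A2 gives 8 transactions, not 1
C: all counts match (2,1,5)

Answer: C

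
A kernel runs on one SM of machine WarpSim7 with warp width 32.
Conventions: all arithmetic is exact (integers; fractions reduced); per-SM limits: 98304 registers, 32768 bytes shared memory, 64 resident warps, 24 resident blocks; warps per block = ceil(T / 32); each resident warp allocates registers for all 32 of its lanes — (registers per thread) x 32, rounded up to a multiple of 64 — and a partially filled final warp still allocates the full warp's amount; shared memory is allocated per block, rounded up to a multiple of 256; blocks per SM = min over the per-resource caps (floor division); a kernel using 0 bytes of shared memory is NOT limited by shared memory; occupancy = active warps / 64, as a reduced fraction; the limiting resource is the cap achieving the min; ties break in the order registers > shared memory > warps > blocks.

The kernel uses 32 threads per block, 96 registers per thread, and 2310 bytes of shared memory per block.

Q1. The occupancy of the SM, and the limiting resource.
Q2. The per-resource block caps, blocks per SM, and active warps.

Answer: occupancy 3/16, limited by shared memory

registers: 32 blocks
shared memory: 12 blocks
warps: 64 blocks
blocks: 24 blocks

Answer: 12 blocks, 12 active warps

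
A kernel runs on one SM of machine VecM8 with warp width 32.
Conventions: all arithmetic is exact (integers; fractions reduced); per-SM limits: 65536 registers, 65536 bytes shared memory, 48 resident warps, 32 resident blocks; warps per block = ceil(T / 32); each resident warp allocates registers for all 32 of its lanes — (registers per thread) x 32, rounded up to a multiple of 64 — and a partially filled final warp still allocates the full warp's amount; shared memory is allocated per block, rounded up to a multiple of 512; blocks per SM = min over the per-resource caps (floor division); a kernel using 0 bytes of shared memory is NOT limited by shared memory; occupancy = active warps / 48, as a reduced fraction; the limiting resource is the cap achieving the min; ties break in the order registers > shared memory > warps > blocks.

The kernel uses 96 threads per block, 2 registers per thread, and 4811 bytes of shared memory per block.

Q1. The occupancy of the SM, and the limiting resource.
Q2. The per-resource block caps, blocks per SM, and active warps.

Answer: occupancy 3/4, limited by shared memory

registers: 341 blocks
shared memory: 12 blocks
warps: 16 blocks
blocks: 32 blocks

Answer: 12 blocks, 36 active warps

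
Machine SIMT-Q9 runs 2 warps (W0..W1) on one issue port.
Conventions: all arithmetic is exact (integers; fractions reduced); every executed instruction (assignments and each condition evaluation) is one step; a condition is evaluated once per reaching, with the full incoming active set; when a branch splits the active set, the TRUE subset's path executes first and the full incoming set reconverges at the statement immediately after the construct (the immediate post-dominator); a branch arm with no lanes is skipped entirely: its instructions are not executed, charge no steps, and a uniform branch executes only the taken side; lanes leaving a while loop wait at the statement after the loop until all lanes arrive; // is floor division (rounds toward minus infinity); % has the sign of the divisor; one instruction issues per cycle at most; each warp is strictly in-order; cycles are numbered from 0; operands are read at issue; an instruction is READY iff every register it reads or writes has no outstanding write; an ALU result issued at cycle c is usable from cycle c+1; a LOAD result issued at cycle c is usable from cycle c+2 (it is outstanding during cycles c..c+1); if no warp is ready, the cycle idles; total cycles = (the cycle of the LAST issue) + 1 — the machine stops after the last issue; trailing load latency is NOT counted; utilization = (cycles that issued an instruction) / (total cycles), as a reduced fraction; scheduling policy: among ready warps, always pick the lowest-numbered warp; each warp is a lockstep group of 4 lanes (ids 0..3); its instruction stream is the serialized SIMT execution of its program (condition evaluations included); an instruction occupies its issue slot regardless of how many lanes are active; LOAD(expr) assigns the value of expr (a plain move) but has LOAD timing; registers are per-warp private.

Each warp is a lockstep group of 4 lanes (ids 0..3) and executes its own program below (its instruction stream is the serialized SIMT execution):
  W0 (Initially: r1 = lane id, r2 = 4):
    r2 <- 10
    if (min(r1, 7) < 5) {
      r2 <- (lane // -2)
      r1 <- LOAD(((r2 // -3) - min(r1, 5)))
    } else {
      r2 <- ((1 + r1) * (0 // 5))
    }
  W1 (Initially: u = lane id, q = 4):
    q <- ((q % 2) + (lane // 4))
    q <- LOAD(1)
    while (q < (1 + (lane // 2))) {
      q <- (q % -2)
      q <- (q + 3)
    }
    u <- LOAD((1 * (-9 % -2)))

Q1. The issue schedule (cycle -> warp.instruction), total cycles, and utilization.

cycle 0: W0.I0
cycle 1: W0.I1
cycle 2: W0.I2
cycle 3: W0.I3
cycle 4: W1.I0
cycle 5: W1.I1
cycle 6: idle
cycle 7: W1.I2
cycle 8: W1.I3
cycle 9: W1.I4
cycle 10: W1.I5
cycle 11: W1.I6

Answer: 12 cycles, utilization 11/12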